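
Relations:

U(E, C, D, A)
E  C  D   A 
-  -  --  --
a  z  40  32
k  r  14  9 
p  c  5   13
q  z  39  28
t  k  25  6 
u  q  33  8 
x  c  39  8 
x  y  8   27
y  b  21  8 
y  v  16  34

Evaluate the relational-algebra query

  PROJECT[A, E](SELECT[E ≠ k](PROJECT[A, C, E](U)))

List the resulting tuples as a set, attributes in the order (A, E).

π_{A, C, E} gives {(13, c, p), (27, y, x), (28, z, q), (32, z, a), (34, v, y), (6, k, t), (8, b, y), (8, c, x), (8, q, u), (9, r, k)}.
Selection E ≠ k: {(13, c, p), (27, y, x), (28, z, q), (32, z, a), (34, v, y), (6, k, t), (8, b, y), (8, c, x), (8, q, u)}
π_{A, E} gives {(13, p), (27, x), (28, q), (32, a), (34, y), (6, t), (8, u), (8, x), (8, y)}.

{(13, p), (27, x), (28, q), (32, a), (34, y), (6, t), (8, u), (8, x), (8, y)}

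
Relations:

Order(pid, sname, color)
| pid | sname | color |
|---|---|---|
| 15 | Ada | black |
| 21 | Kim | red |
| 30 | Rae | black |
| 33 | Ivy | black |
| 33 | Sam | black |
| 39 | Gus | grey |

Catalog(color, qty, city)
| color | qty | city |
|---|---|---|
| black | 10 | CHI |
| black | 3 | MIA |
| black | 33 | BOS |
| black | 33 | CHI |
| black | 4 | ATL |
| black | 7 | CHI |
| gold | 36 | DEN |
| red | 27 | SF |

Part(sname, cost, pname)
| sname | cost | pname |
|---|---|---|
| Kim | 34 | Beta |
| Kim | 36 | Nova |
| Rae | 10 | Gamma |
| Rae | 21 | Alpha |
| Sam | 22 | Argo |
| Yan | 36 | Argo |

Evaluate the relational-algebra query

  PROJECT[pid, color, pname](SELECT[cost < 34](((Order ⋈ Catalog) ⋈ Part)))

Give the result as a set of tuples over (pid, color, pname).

{(30, black, Alpha), (30, black, Gamma), (33, black, Argo)}

Order ⋈ Catalog (natural join on color): {(15, Ada, black, 10, CHI), (15, Ada, black, 3, MIA), (15, Ada, black, 33, BOS), (15, Ada, black, 33, CHI), (15, Ada, black, 4, ATL), (15, Ada, black, 7, CHI), (21, Kim, red, 27, SF), (30, Rae, black, 10, CHI), (30, Rae, black, 3, MIA), (30, Rae, black, 33, BOS), (30, Rae, black, 33, CHI), (30, Rae, black, 4, ATL), (30, Rae, black, 7, CHI), (33, Ivy, black, 10, CHI), (33, Ivy, black, 3, MIA), (33, Ivy, black, 33, BOS), (33, Ivy, black, 33, CHI), (33, Ivy, black, 4, ATL), (33, Ivy, black, 7, CHI), (33, Sam, black, 10, CHI), (33, Sam, black, 3, MIA), (33, Sam, black, 33, BOS), (33, Sam, black, 33, CHI), (33, Sam, black, 4, ATL), (33, Sam, black, 7, CHI)}
(Order ⋈ Catalog) ⋈ Part (natural join on sname): {(21, Kim, red, 27, SF, 34, Beta), (21, Kim, red, 27, SF, 36, Nova), (30, Rae, black, 10, CHI, 10, Gamma), (30, Rae, black, 10, CHI, 21, Alpha), (30, Rae, black, 3, MIA, 10, Gamma), (30, Rae, black, 3, MIA, 21, Alpha), (30, Rae, black, 33, BOS, 10, Gamma), (30, Rae, black, 33, BOS, 21, Alpha), (30, Rae, black, 33, CHI, 10, Gamma), (30, Rae, black, 33, CHI, 21, Alpha), (30, Rae, black, 4, ATL, 10, Gamma), (30, Rae, black, 4, ATL, 21, Alpha), (30, Rae, black, 7, CHI, 10, Gamma), (30, Rae, black, 7, CHI, 21, Alpha), (33, Sam, black, 10, CHI, 22, Argo), (33, Sam, black, 3, MIA, 22, Argo), (33, Sam, black, 33, BOS, 22, Argo), (33, Sam, black, 33, CHI, 22, Argo), (33, Sam, black, 4, ATL, 22, Argo), (33, Sam, black, 7, CHI, 22, Argo)}
Apply σ_{cost < 34}; surviving tuples: {(30, Rae, black, 10, CHI, 10, Gamma), (30, Rae, black, 10, CHI, 21, Alpha), (30, Rae, black, 3, MIA, 10, Gamma), (30, Rae, black, 3, MIA, 21, Alpha), (30, Rae, black, 33, BOS, 10, Gamma), (30, Rae, black, 33, BOS, 21, Alpha), (30, Rae, black, 33, CHI, 10, Gamma), (30, Rae, black, 33, CHI, 21, Alpha), (30, Rae, black, 4, ATL, 10, Gamma), (30, Rae, black, 4, ATL, 21, Alpha), (30, Rae, black, 7, CHI, 10, Gamma), (30, Rae, black, 7, CHI, 21, Alpha), (33, Sam, black, 10, CHI, 22, Argo), (33, Sam, black, 3, MIA, 22, Argo), (33, Sam, black, 33, BOS, 22, Argo), (33, Sam, black, 33, CHI, 22, Argo), (33, Sam, black, 4, ATL, 22, Argo), (33, Sam, black, 7, CHI, 22, Argo)}
π_{pid, color, pname} gives {(30, black, Alpha), (30, black, Gamma), (33, black, Argo)} (15 duplicate(s) eliminated).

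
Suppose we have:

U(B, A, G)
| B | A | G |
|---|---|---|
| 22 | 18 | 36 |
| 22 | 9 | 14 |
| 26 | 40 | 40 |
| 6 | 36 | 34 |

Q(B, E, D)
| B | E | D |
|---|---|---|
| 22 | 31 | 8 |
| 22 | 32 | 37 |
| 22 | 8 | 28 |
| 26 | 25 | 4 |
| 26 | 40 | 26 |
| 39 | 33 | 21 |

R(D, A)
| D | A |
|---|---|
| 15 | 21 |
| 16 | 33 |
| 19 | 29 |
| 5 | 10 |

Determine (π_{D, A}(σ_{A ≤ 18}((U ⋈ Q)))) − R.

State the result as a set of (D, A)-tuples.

{(28, 18), (28, 9), (37, 18), (37, 9), (8, 18), (8, 9)}

U ⋈ Q (natural join on B): {(22, 18, 36, 31, 8), (22, 18, 36, 32, 37), (22, 18, 36, 8, 28), (22, 9, 14, 31, 8), (22, 9, 14, 32, 37), (22, 9, 14, 8, 28), (26, 40, 40, 25, 4), (26, 40, 40, 40, 26)}
Filtering on A ≤ 18 leaves {(22, 18, 36, 31, 8), (22, 18, 36, 32, 37), (22, 18, 36, 8, 28), (22, 9, 14, 31, 8), (22, 9, 14, 32, 37), (22, 9, 14, 8, 28)}.
π[D, A]: project onto (D, A) → {(28, 18), (28, 9), (37, 18), (37, 9), (8, 18), (8, 9)}
Taking the difference: {(28, 18), (28, 9), (37, 18), (37, 9), (8, 18), (8, 9)}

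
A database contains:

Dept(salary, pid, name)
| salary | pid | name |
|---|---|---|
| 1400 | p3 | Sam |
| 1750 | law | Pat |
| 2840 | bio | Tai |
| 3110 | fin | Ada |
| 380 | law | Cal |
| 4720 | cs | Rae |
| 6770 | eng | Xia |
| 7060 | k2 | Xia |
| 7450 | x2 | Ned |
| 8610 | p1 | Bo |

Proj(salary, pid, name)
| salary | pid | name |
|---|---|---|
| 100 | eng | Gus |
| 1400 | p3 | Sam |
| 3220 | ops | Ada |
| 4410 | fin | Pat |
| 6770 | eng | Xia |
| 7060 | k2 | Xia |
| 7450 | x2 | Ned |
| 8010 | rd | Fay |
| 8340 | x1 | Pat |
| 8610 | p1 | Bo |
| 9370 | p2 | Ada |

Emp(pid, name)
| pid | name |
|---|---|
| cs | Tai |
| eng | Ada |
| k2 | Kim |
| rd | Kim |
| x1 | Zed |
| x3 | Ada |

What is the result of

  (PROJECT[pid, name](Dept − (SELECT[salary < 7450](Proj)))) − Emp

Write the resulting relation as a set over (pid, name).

{(bio, Tai), (cs, Rae), (fin, Ada), (law, Cal), (law, Pat), (p1, Bo), (x2, Ned)}

Apply σ_{salary < 7450}; surviving tuples: {(100, eng, Gus), (1400, p3, Sam), (3220, ops, Ada), (4410, fin, Pat), (6770, eng, Xia), (7060, k2, Xia)}
Set difference of the two operands is {(1750, law, Pat), (2840, bio, Tai), (3110, fin, Ada), (380, law, Cal), (4720, cs, Rae), (7450, x2, Ned), (8610, p1, Bo)}.
π[pid, name]: project onto (pid, name) → {(bio, Tai), (cs, Rae), (fin, Ada), (law, Cal), (law, Pat), (p1, Bo), (x2, Ned)}
Set difference of the two operands is {(bio, Tai), (cs, Rae), (fin, Ada), (law, Cal), (law, Pat), (p1, Bo), (x2, Ned)}.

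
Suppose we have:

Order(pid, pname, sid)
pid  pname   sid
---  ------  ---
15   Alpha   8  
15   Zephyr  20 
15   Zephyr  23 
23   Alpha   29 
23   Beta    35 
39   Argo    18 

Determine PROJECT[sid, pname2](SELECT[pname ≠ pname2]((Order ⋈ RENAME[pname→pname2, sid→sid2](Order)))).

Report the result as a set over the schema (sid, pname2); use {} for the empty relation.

{(20, Alpha), (23, Alpha), (29, Beta), (35, Alpha), (8, Zephyr)}

ρ[pname→pname2, sid→sid2]: schema becomes (pid, pname2, sid2); tuples unchanged.
Order ⋈ RENAME[pname→pname2, sid→sid2](Order) (natural join on pid): {(15, Alpha, 8, Alpha, 8), (15, Alpha, 8, Zephyr, 20), (15, Alpha, 8, Zephyr, 23), (15, Zephyr, 20, Alpha, 8), (15, Zephyr, 20, Zephyr, 20), (15, Zephyr, 20, Zephyr, 23), (15, Zephyr, 23, Alpha, 8), (15, Zephyr, 23, Zephyr, 20), (15, Zephyr, 23, Zephyr, 23), (23, Alpha, 29, Alpha, 29), (23, Alpha, 29, Beta, 35), (23, Beta, 35, Alpha, 29), (23, Beta, 35, Beta, 35), (39, Argo, 18, Argo, 18)}
Apply σ_{pname ≠ pname2}; surviving tuples: {(15, Alpha, 8, Zephyr, 20), (15, Alpha, 8, Zephyr, 23), (15, Zephyr, 20, Alpha, 8), (15, Zephyr, 23, Alpha, 8), (23, Alpha, 29, Beta, 35), (23, Beta, 35, Alpha, 29)}
Projecting to sid, pname2 (1 duplicate(s) eliminated): {(20, Alpha), (23, Alpha), (29, Beta), (35, Alpha), (8, Zephyr)}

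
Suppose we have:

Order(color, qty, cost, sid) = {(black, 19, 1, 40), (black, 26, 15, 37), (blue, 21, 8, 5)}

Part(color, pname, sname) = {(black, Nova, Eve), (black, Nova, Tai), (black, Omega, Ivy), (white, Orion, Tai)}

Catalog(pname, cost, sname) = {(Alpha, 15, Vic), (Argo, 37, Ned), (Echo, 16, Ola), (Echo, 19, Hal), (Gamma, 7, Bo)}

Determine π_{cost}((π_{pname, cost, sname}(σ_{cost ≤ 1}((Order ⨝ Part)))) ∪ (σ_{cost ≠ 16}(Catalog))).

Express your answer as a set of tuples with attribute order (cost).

Order ⋈ Part (natural join on color): {(black, 19, 1, 40, Nova, Eve), (black, 19, 1, 40, Nova, Tai), (black, 19, 1, 40, Omega, Ivy), (black, 26, 15, 37, Nova, Eve), (black, 26, 15, 37, Nova, Tai), (black, 26, 15, 37, Omega, Ivy)}
σ[cost ≤ 1]: keep tuples satisfying cost ≤ 1 → {(black, 19, 1, 40, Nova, Eve), (black, 19, 1, 40, Nova, Tai), (black, 19, 1, 40, Omega, Ivy)}
Keep only column(s) pname, cost, sname: {(Nova, 1, Eve), (Nova, 1, Tai), (Omega, 1, Ivy)}
σ[cost ≠ 16]: keep tuples satisfying cost ≠ 16 → {(Alpha, 15, Vic), (Argo, 37, Ned), (Echo, 19, Hal), (Gamma, 7, Bo)}
Set union of the two operands is {(Alpha, 15, Vic), (Argo, 37, Ned), (Echo, 19, Hal), (Gamma, 7, Bo), (Nova, 1, Eve), (Nova, 1, Tai), (Omega, 1, Ivy)}.
Keep only column(s) cost (2 duplicate(s) eliminated): {1, 15, 19, 37, 7}

{1, 15, 19, 37, 7}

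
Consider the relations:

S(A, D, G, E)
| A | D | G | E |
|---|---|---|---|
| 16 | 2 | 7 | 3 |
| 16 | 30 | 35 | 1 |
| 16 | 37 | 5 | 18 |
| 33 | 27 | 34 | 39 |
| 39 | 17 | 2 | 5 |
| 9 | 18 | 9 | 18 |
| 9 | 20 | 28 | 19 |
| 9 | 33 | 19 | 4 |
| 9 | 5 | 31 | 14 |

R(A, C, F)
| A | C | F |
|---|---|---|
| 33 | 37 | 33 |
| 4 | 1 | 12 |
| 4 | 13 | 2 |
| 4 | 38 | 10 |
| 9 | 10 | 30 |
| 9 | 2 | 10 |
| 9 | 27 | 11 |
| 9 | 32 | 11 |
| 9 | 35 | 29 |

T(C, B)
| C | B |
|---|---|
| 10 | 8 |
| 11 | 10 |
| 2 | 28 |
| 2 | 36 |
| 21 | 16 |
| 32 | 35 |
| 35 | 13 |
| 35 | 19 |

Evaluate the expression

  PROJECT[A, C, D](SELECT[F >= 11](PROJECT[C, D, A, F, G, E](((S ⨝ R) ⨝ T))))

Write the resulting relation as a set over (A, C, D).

{(9, 10, 18), (9, 10, 20), (9, 10, 33), (9, 10, 5), (9, 32, 18), (9, 32, 20), (9, 32, 33), (9, 32, 5), (9, 35, 18), (9, 35, 20), (9, 35, 33), (9, 35, 5)}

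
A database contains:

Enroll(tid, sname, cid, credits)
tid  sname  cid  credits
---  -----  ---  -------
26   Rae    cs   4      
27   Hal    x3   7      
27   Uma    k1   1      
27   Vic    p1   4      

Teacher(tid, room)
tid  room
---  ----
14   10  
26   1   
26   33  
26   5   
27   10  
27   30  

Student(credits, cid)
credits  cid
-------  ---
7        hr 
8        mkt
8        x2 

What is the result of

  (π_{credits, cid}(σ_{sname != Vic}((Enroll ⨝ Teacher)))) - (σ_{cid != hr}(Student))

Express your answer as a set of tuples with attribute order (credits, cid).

Joining Enroll and Teacher on tid yields {(26, Rae, cs, 4, 1), (26, Rae, cs, 4, 33), (26, Rae, cs, 4, 5), (27, Hal, x3, 7, 10), (27, Hal, x3, 7, 30), (27, Uma, k1, 1, 10), (27, Uma, k1, 1, 30), (27, Vic, p1, 4, 10), (27, Vic, p1, 4, 30)}.
Filtering on sname != Vic leaves {(26, Rae, cs, 4, 1), (26, Rae, cs, 4, 33), (26, Rae, cs, 4, 5), (27, Hal, x3, 7, 10), (27, Hal, x3, 7, 30), (27, Uma, k1, 1, 10), (27, Uma, k1, 1, 30)}.
π_{credits, cid} gives {(1, k1), (4, cs), (7, x3)} (4 duplicate(s) eliminated).
Filtering on cid != hr leaves {(8, mkt), (8, x2)}.
Difference: {(1, k1), (4, cs), (7, x3)} with {(8, mkt), (8, x2)} → {(1, k1), (4, cs), (7, x3)}

{(1, k1), (4, cs), (7, x3)}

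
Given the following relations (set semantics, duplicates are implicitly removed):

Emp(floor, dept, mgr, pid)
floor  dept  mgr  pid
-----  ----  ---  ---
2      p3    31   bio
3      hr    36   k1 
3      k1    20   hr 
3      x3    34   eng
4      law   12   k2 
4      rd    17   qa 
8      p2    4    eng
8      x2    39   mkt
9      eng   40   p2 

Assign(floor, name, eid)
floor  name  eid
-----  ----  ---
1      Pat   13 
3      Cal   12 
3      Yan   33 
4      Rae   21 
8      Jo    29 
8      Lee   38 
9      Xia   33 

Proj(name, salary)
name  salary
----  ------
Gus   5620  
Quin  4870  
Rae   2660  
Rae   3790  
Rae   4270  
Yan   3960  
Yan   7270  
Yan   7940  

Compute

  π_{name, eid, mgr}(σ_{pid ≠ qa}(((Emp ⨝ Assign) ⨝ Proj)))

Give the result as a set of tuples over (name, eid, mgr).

{(Rae, 21, 12), (Yan, 33, 20), (Yan, 33, 34), (Yan, 33, 36)}

Emp ⋈ Assign (natural join on floor): {(3, hr, 36, k1, Cal, 12), (3, hr, 36, k1, Yan, 33), (3, k1, 20, hr, Cal, 12), (3, k1, 20, hr, Yan, 33), (3, x3, 34, eng, Cal, 12), (3, x3, 34, eng, Yan, 33), (4, law, 12, k2, Rae, 21), (4, rd, 17, qa, Rae, 21), (8, p2, 4, eng, Jo, 29), (8, p2, 4, eng, Lee, 38), (8, x2, 39, mkt, Jo, 29), (8, x2, 39, mkt, Lee, 38), (9, eng, 40, p2, Xia, 33)}
(Emp ⨝ Assign) ⋈ Proj (natural join on name): {(3, hr, 36, k1, Yan, 33, 3960), (3, hr, 36, k1, Yan, 33, 7270), (3, hr, 36, k1, Yan, 33, 7940), (3, k1, 20, hr, Yan, 33, 3960), (3, k1, 20, hr, Yan, 33, 7270), (3, k1, 20, hr, Yan, 33, 7940), (3, x3, 34, eng, Yan, 33, 3960), (3, x3, 34, eng, Yan, 33, 7270), (3, x3, 34, eng, Yan, 33, 7940), (4, law, 12, k2, Rae, 21, 2660), (4, law, 12, k2, Rae, 21, 3790), (4, law, 12, k2, Rae, 21, 4270), (4, rd, 17, qa, Rae, 21, 2660), (4, rd, 17, qa, Rae, 21, 3790), (4, rd, 17, qa, Rae, 21, 4270)}
Selection pid ≠ qa: {(3, hr, 36, k1, Yan, 33, 3960), (3, hr, 36, k1, Yan, 33, 7270), (3, hr, 36, k1, Yan, 33, 7940), (3, k1, 20, hr, Yan, 33, 3960), (3, k1, 20, hr, Yan, 33, 7270), (3, k1, 20, hr, Yan, 33, 7940), (3, x3, 34, eng, Yan, 33, 3960), (3, x3, 34, eng, Yan, 33, 7270), (3, x3, 34, eng, Yan, 33, 7940), (4, law, 12, k2, Rae, 21, 2660), (4, law, 12, k2, Rae, 21, 3790), (4, law, 12, k2, Rae, 21, 4270)}
π_{name, eid, mgr} gives {(Rae, 21, 12), (Yan, 33, 20), (Yan, 33, 34), (Yan, 33, 36)} (8 duplicate(s) eliminated).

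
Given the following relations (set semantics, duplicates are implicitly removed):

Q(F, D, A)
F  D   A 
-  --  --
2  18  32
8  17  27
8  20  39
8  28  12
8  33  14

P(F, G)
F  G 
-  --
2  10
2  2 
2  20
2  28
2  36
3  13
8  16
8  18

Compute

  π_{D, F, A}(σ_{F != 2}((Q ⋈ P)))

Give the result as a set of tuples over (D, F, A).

Natural join on F: {(2, 18, 32, 10), (2, 18, 32, 2), (2, 18, 32, 20), (2, 18, 32, 28), (2, 18, 32, 36), (8, 17, 27, 16), (8, 17, 27, 18), (8, 20, 39, 16), (8, 20, 39, 18), (8, 28, 12, 16), (8, 28, 12, 18), (8, 33, 14, 16), (8, 33, 14, 18)}
Filtering on F != 2 leaves {(8, 17, 27, 16), (8, 17, 27, 18), (8, 20, 39, 16), (8, 20, 39, 18), (8, 28, 12, 16), (8, 28, 12, 18), (8, 33, 14, 16), (8, 33, 14, 18)}.
Keep only column(s) D, F, A (4 duplicate(s) eliminated): {(17, 8, 27), (20, 8, 39), (28, 8, 12), (33, 8, 14)}

{(17, 8, 27), (20, 8, 39), (28, 8, 12), (33, 8, 14)}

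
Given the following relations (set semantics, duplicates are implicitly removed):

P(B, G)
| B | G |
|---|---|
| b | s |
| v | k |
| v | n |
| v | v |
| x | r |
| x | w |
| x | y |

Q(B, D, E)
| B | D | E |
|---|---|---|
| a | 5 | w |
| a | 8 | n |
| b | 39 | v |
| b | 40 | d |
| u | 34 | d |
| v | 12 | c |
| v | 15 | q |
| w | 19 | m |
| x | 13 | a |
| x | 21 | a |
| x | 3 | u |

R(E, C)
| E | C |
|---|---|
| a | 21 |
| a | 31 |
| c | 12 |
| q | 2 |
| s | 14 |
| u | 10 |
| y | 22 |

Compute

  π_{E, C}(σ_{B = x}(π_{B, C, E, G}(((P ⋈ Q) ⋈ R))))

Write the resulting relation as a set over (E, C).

{(a, 21), (a, 31), (u, 10)}

Joining P and Q on B yields {(b, s, 39, v), (b, s, 40, d), (v, k, 12, c), (v, k, 15, q), (v, n, 12, c), (v, n, 15, q), (v, v, 12, c), (v, v, 15, q), (x, r, 13, a), (x, r, 21, a), (x, r, 3, u), (x, w, 13, a), (x, w, 21, a), (x, w, 3, u), (x, y, 13, a), (x, y, 21, a), (x, y, 3, u)}.
Joining (P ⋈ Q) and R on E yields {(v, k, 12, c, 12), (v, k, 15, q, 2), (v, n, 12, c, 12), (v, n, 15, q, 2), (v, v, 12, c, 12), (v, v, 15, q, 2), (x, r, 13, a, 21), (x, r, 13, a, 31), (x, r, 21, a, 21), (x, r, 21, a, 31), (x, r, 3, u, 10), (x, w, 13, a, 21), (x, w, 13, a, 31), (x, w, 21, a, 21), (x, w, 21, a, 31), (x, w, 3, u, 10), (x, y, 13, a, 21), (x, y, 13, a, 31), (x, y, 21, a, 21), (x, y, 21, a, 31), (x, y, 3, u, 10)}.
Projecting to B, C, E, G (6 duplicate(s) eliminated): {(v, 12, c, k), (v, 12, c, n), (v, 12, c, v), (v, 2, q, k), (v, 2, q, n), (v, 2, q, v), (x, 10, u, r), (x, 10, u, w), (x, 10, u, y), (x, 21, a, r), (x, 21, a, w), (x, 21, a, y), (x, 31, a, r), (x, 31, a, w), (x, 31, a, y)}
Selection B = x: {(x, 10, u, r), (x, 10, u, w), (x, 10, u, y), (x, 21, a, r), (x, 21, a, w), (x, 21, a, y), (x, 31, a, r), (x, 31, a, w), (x, 31, a, y)}
Projecting to E, C (6 duplicate(s) eliminated): {(a, 21), (a, 31), (u, 10)}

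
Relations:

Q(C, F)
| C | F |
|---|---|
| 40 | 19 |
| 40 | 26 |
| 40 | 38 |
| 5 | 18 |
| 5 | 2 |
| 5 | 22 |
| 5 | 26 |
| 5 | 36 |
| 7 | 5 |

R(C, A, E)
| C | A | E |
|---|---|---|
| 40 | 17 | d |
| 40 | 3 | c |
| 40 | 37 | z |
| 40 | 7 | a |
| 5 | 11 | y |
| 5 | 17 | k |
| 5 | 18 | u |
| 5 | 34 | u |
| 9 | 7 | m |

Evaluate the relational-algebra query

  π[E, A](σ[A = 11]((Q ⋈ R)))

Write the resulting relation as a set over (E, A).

{(y, 11)}

Natural join on C: {(40, 19, 17, d), (40, 19, 3, c), (40, 19, 37, z), (40, 19, 7, a), (40, 26, 17, d), (40, 26, 3, c), (40, 26, 37, z), (40, 26, 7, a), (40, 38, 17, d), (40, 38, 3, c), (40, 38, 37, z), (40, 38, 7, a), (5, 18, 11, y), (5, 18, 17, k), (5, 18, 18, u), (5, 18, 34, u), (5, 2, 11, y), (5, 2, 17, k), (5, 2, 18, u), (5, 2, 34, u), (5, 22, 11, y), (5, 22, 17, k), (5, 22, 18, u), (5, 22, 34, u), (5, 26, 11, y), (5, 26, 17, k), (5, 26, 18, u), (5, 26, 34, u), (5, 36, 11, y), (5, 36, 17, k), (5, 36, 18, u), (5, 36, 34, u)}
Selection A = 11: {(5, 18, 11, y), (5, 2, 11, y), (5, 22, 11, y), (5, 26, 11, y), (5, 36, 11, y)}
Keep only column(s) E, A (4 duplicate(s) eliminated): {(y, 11)}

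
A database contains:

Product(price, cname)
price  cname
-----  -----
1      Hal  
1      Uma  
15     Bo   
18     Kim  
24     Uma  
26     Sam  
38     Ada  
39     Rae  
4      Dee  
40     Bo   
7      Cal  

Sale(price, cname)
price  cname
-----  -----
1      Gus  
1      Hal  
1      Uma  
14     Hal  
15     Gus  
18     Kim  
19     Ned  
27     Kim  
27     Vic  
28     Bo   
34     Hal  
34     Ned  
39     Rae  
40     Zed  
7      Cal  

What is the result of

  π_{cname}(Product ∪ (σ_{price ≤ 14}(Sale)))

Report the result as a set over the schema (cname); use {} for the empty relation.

σ[price ≤ 14]: keep tuples satisfying price ≤ 14 → {(1, Gus), (1, Hal), (1, Uma), (14, Hal), (7, Cal)}
Union: {(1, Hal), (1, Uma), (15, Bo), (18, Kim), (24, Uma), (26, Sam), (38, Ada), (39, Rae), (4, Dee), (40, Bo), (7, Cal)} with {(1, Gus), (1, Hal), (1, Uma), (14, Hal), (7, Cal)} → {(1, Gus), (1, Hal), (1, Uma), (14, Hal), (15, Bo), (18, Kim), (24, Uma), (26, Sam), (38, Ada), (39, Rae), (4, Dee), (40, Bo), (7, Cal)}
Projecting to cname (3 duplicate(s) eliminated): {Ada, Bo, Cal, Dee, Gus, Hal, Kim, Rae, Sam, Uma}

{Ada, Bo, Cal, Dee, Gus, Hal, Kim, Rae, Sam, Uma}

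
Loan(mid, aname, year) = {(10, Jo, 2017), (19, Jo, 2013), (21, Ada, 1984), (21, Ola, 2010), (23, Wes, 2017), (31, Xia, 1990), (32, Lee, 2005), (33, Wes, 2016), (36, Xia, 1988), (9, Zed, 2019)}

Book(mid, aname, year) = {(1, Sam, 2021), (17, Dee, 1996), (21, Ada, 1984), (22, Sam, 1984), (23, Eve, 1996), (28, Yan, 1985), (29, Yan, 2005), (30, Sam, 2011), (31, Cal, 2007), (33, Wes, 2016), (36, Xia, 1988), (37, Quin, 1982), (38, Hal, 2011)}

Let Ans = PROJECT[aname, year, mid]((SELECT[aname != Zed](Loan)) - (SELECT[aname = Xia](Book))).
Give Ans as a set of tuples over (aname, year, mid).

σ[aname != Zed]: keep tuples satisfying aname != Zed → {(10, Jo, 2017), (19, Jo, 2013), (21, Ada, 1984), (21, Ola, 2010), (23, Wes, 2017), (31, Xia, 1990), (32, Lee, 2005), (33, Wes, 2016), (36, Xia, 1988)}
σ[aname = Xia]: keep tuples satisfying aname = Xia → {(36, Xia, 1988)}
Difference: {(10, Jo, 2017), (19, Jo, 2013), (21, Ada, 1984), (21, Ola, 2010), (23, Wes, 2017), (31, Xia, 1990), (32, Lee, 2005), (33, Wes, 2016), (36, Xia, 1988)} with {(36, Xia, 1988)} → {(10, Jo, 2017), (19, Jo, 2013), (21, Ada, 1984), (21, Ola, 2010), (23, Wes, 2017), (31, Xia, 1990), (32, Lee, 2005), (33, Wes, 2016)}
Projecting to aname, year, mid: {(Ada, 1984, 21), (Jo, 2013, 19), (Jo, 2017, 10), (Lee, 2005, 32), (Ola, 2010, 21), (Wes, 2016, 33), (Wes, 2017, 23), (Xia, 1990, 31)}

{(Ada, 1984, 21), (Jo, 2013, 19), (Jo, 2017, 10), (Lee, 2005, 32), (Ola, 2010, 21), (Wes, 2016, 33), (Wes, 2017, 23), (Xia, 1990, 31)}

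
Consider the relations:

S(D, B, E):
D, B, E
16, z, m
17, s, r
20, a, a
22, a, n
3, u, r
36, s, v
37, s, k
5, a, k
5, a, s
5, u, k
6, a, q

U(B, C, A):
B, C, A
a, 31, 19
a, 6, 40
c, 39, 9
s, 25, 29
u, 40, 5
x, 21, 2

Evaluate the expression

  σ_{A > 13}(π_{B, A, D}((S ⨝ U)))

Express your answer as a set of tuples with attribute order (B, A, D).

Joining S and U on B yields {(17, s, r, 25, 29), (20, a, a, 31, 19), (20, a, a, 6, 40), (22, a, n, 31, 19), (22, a, n, 6, 40), (3, u, r, 40, 5), (36, s, v, 25, 29), (37, s, k, 25, 29), (5, a, k, 31, 19), (5, a, k, 6, 40), (5, a, s, 31, 19), (5, a, s, 6, 40), (5, u, k, 40, 5), (6, a, q, 31, 19), (6, a, q, 6, 40)}.
Keep only column(s) B, A, D (2 duplicate(s) eliminated): {(a, 19, 20), (a, 19, 22), (a, 19, 5), (a, 19, 6), (a, 40, 20), (a, 40, 22), (a, 40, 5), (a, 40, 6), (s, 29, 17), (s, 29, 36), (s, 29, 37), (u, 5, 3), (u, 5, 5)}
σ[A > 13]: keep tuples satisfying A > 13 → {(a, 19, 20), (a, 19, 22), (a, 19, 5), (a, 19, 6), (a, 40, 20), (a, 40, 22), (a, 40, 5), (a, 40, 6), (s, 29, 17), (s, 29, 36), (s, 29, 37)}

{(a, 19, 20), (a, 19, 22), (a, 19, 5), (a, 19, 6), (a, 40, 20), (a, 40, 22), (a, 40, 5), (a, 40, 6), (s, 29, 17), (s, 29, 36), (s, 29, 37)}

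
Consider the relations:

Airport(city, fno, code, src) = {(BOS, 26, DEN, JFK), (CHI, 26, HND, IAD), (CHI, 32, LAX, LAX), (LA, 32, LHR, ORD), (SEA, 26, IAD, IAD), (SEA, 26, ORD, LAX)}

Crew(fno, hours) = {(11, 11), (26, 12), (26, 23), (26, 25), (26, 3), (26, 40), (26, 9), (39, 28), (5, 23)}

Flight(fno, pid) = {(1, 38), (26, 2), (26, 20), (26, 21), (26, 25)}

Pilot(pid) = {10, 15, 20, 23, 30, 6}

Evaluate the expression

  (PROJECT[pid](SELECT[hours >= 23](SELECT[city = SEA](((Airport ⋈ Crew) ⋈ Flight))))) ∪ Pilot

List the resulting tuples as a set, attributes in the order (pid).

{10, 15, 2, 20, 21, 23, 25, 30, 6}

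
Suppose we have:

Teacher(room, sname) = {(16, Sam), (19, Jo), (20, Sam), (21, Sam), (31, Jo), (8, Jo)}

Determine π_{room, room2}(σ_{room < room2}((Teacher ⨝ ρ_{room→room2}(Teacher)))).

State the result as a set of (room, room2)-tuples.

ρ[room→room2]: schema becomes (room2, sname); tuples unchanged.
Natural join on sname: {(16, Sam, 16), (16, Sam, 20), (16, Sam, 21), (19, Jo, 19), (19, Jo, 31), (19, Jo, 8), (20, Sam, 16), (20, Sam, 20), (20, Sam, 21), (21, Sam, 16), (21, Sam, 20), (21, Sam, 21), (31, Jo, 19), (31, Jo, 31), (31, Jo, 8), (8, Jo, 19), (8, Jo, 31), (8, Jo, 8)}
σ[room < room2]: keep tuples satisfying room < room2 → {(16, Sam, 20), (16, Sam, 21), (19, Jo, 31), (20, Sam, 21), (8, Jo, 19), (8, Jo, 31)}
Keep only column(s) room, room2: {(16, 20), (16, 21), (19, 31), (20, 21), (8, 19), (8, 31)}

{(16, 20), (16, 21), (19, 31), (20, 21), (8, 19), (8, 31)}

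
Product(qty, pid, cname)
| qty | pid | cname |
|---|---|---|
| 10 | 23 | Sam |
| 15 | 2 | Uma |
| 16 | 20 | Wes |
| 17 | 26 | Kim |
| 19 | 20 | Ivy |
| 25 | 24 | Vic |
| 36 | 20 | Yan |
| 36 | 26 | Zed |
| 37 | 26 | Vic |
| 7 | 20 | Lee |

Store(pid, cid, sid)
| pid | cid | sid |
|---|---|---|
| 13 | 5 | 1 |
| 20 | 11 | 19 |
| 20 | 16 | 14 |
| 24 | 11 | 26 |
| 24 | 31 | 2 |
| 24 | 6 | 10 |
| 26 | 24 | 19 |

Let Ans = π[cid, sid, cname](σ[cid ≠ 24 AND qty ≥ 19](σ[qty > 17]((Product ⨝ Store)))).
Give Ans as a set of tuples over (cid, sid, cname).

Natural join on pid: {(16, 20, Wes, 11, 19), (16, 20, Wes, 16, 14), (17, 26, Kim, 24, 19), (19, 20, Ivy, 11, 19), (19, 20, Ivy, 16, 14), (25, 24, Vic, 11, 26), (25, 24, Vic, 31, 2), (25, 24, Vic, 6, 10), (36, 20, Yan, 11, 19), (36, 20, Yan, 16, 14), (36, 26, Zed, 24, 19), (37, 26, Vic, 24, 19), (7, 20, Lee, 11, 19), (7, 20, Lee, 16, 14)}
Selection qty > 17: {(19, 20, Ivy, 11, 19), (19, 20, Ivy, 16, 14), (25, 24, Vic, 11, 26), (25, 24, Vic, 31, 2), (25, 24, Vic, 6, 10), (36, 20, Yan, 11, 19), (36, 20, Yan, 16, 14), (36, 26, Zed, 24, 19), (37, 26, Vic, 24, 19)}
Selection cid ≠ 24 AND qty ≥ 19: {(19, 20, Ivy, 11, 19), (19, 20, Ivy, 16, 14), (25, 24, Vic, 11, 26), (25, 24, Vic, 31, 2), (25, 24, Vic, 6, 10), (36, 20, Yan, 11, 19), (36, 20, Yan, 16, 14)}
π[cid, sid, cname]: project onto (cid, sid, cname) → {(11, 19, Ivy), (11, 19, Yan), (11, 26, Vic), (16, 14, Ivy), (16, 14, Yan), (31, 2, Vic), (6, 10, Vic)}

{(11, 19, Ivy), (11, 19, Yan), (11, 26, Vic), (16, 14, Ivy), (16, 14, Yan), (31, 2, Vic), (6, 10, Vic)}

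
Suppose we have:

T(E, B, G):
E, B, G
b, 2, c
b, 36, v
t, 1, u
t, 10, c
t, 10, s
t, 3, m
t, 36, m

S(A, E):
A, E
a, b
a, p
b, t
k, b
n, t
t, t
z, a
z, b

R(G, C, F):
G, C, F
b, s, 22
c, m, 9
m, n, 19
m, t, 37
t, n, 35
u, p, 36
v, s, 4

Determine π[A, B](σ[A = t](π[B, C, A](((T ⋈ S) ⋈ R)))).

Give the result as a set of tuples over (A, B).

T ⋈ S (natural join on E): {(b, 2, c, a), (b, 2, c, k), (b, 2, c, z), (b, 36, v, a), (b, 36, v, k), (b, 36, v, z), (t, 1, u, b), (t, 1, u, n), (t, 1, u, t), (t, 10, c, b), (t, 10, c, n), (t, 10, c, t), (t, 10, s, b), (t, 10, s, n), (t, 10, s, t), (t, 3, m, b), (t, 3, m, n), (t, 3, m, t), (t, 36, m, b), (t, 36, m, n), (t, 36, m, t)}
(T ⋈ S) ⋈ R (natural join on G): {(b, 2, c, a, m, 9), (b, 2, c, k, m, 9), (b, 2, c, z, m, 9), (b, 36, v, a, s, 4), (b, 36, v, k, s, 4), (b, 36, v, z, s, 4), (t, 1, u, b, p, 36), (t, 1, u, n, p, 36), (t, 1, u, t, p, 36), (t, 10, c, b, m, 9), (t, 10, c, n, m, 9), (t, 10, c, t, m, 9), (t, 3, m, b, n, 19), (t, 3, m, b, t, 37), (t, 3, m, n, n, 19), (t, 3, m, n, t, 37), (t, 3, m, t, n, 19), (t, 3, m, t, t, 37), (t, 36, m, b, n, 19), (t, 36, m, b, t, 37), (t, 36, m, n, n, 19), (t, 36, m, n, t, 37), (t, 36, m, t, n, 19), (t, 36, m, t, t, 37)}
π[B, C, A]: project onto (B, C, A) → {(1, p, b), (1, p, n), (1, p, t), (10, m, b), (10, m, n), (10, m, t), (2, m, a), (2, m, k), (2, m, z), (3, n, b), (3, n, n), (3, n, t), (3, t, b), (3, t, n), (3, t, t), (36, n, b), (36, n, n), (36, n, t), (36, s, a), (36, s, k), (36, s, z), (36, t, b), (36, t, n), (36, t, t)}
Selection A = t: {(1, p, t), (10, m, t), (3, n, t), (3, t, t), (36, n, t), (36, t, t)}
π[A, B]: project onto (A, B) (2 duplicate(s) eliminated) → {(t, 1), (t, 10), (t, 3), (t, 36)}

{(t, 1), (t, 10), (t, 3), (t, 36)}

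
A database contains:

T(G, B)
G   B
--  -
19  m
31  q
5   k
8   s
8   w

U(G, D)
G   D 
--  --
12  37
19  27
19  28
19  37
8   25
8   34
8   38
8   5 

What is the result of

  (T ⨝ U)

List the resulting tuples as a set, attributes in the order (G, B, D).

{(19, m, 27), (19, m, 28), (19, m, 37), (8, s, 25), (8, s, 34), (8, s, 38), (8, s, 5), (8, w, 25), (8, w, 34), (8, w, 38), (8, w, 5)}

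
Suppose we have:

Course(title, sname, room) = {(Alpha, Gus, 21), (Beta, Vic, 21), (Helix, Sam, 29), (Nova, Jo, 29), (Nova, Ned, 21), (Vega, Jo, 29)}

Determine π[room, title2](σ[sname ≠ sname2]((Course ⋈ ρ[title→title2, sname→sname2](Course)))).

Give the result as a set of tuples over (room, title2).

{(21, Alpha), (21, Beta), (21, Nova), (29, Helix), (29, Nova), (29, Vega)}

ρ[title→title2, sname→sname2]: schema becomes (title2, sname2, room); tuples unchanged.
Natural join on room: {(Alpha, Gus, 21, Alpha, Gus), (Alpha, Gus, 21, Beta, Vic), (Alpha, Gus, 21, Nova, Ned), (Beta, Vic, 21, Alpha, Gus), (Beta, Vic, 21, Beta, Vic), (Beta, Vic, 21, Nova, Ned), (Helix, Sam, 29, Helix, Sam), (Helix, Sam, 29, Nova, Jo), (Helix, Sam, 29, Vega, Jo), (Nova, Jo, 29, Helix, Sam), (Nova, Jo, 29, Nova, Jo), (Nova, Jo, 29, Vega, Jo), (Nova, Ned, 21, Alpha, Gus), (Nova, Ned, 21, Beta, Vic), (Nova, Ned, 21, Nova, Ned), (Vega, Jo, 29, Helix, Sam), (Vega, Jo, 29, Nova, Jo), (Vega, Jo, 29, Vega, Jo)}
σ[sname ≠ sname2]: keep tuples satisfying sname ≠ sname2 → {(Alpha, Gus, 21, Beta, Vic), (Alpha, Gus, 21, Nova, Ned), (Beta, Vic, 21, Alpha, Gus), (Beta, Vic, 21, Nova, Ned), (Helix, Sam, 29, Nova, Jo), (Helix, Sam, 29, Vega, Jo), (Nova, Jo, 29, Helix, Sam), (Nova, Ned, 21, Alpha, Gus), (Nova, Ned, 21, Beta, Vic), (Vega, Jo, 29, Helix, Sam)}
π[room, title2]: project onto (room, title2) (4 duplicate(s) eliminated) → {(21, Alpha), (21, Beta), (21, Nova), (29, Helix), (29, Nova), (29, Vega)}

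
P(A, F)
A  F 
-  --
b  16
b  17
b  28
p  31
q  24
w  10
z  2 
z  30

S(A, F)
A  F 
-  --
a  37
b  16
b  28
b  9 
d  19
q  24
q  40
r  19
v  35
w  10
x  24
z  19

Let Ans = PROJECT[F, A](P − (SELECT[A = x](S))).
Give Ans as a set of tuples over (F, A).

{(10, w), (16, b), (17, b), (2, z), (24, q), (28, b), (30, z), (31, p)}

σ[A = x]: keep tuples satisfying A = x → {(x, 24)}
Set difference of the two operands is {(b, 16), (b, 17), (b, 28), (p, 31), (q, 24), (w, 10), (z, 2), (z, 30)}.
Projecting to F, A: {(10, w), (16, b), (17, b), (2, z), (24, q), (28, b), (30, z), (31, p)}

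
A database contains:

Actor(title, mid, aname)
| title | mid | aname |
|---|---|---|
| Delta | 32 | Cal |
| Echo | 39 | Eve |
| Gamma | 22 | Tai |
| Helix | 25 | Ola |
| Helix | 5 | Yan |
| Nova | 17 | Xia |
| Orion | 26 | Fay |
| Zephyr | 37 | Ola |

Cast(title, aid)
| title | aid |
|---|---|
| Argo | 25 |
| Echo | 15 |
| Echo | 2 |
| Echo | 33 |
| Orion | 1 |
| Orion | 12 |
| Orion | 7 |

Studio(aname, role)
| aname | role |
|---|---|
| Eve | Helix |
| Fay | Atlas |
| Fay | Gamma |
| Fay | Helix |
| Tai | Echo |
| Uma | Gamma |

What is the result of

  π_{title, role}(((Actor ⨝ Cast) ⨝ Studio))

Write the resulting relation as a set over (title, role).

{(Echo, Helix), (Orion, Atlas), (Orion, Gamma), (Orion, Helix)}

Actor ⋈ Cast (natural join on title): {(Echo, 39, Eve, 15), (Echo, 39, Eve, 2), (Echo, 39, Eve, 33), (Orion, 26, Fay, 1), (Orion, 26, Fay, 12), (Orion, 26, Fay, 7)}
(Actor ⨝ Cast) ⋈ Studio (natural join on aname): {(Echo, 39, Eve, 15, Helix), (Echo, 39, Eve, 2, Helix), (Echo, 39, Eve, 33, Helix), (Orion, 26, Fay, 1, Atlas), (Orion, 26, Fay, 1, Gamma), (Orion, 26, Fay, 1, Helix), (Orion, 26, Fay, 12, Atlas), (Orion, 26, Fay, 12, Gamma), (Orion, 26, Fay, 12, Helix), (Orion, 26, Fay, 7, Atlas), (Orion, 26, Fay, 7, Gamma), (Orion, 26, Fay, 7, Helix)}
π[title, role]: project onto (title, role) (8 duplicate(s) eliminated) → {(Echo, Helix), (Orion, Atlas), (Orion, Gamma), (Orion, Helix)}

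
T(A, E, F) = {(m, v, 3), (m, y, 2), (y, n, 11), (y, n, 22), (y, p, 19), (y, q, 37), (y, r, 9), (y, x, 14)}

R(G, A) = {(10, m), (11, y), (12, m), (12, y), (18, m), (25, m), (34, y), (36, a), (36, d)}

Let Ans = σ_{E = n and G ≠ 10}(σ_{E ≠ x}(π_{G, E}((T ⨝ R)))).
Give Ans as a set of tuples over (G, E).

Joining T and R on A yields {(m, v, 3, 10), (m, v, 3, 12), (m, v, 3, 18), (m, v, 3, 25), (m, y, 2, 10), (m, y, 2, 12), (m, y, 2, 18), (m, y, 2, 25), (y, n, 11, 11), (y, n, 11, 12), (y, n, 11, 34), (y, n, 22, 11), (y, n, 22, 12), (y, n, 22, 34), (y, p, 19, 11), (y, p, 19, 12), (y, p, 19, 34), (y, q, 37, 11), (y, q, 37, 12), (y, q, 37, 34), (y, r, 9, 11), (y, r, 9, 12), (y, r, 9, 34), (y, x, 14, 11), (y, x, 14, 12), (y, x, 14, 34)}.
Projecting to G, E (3 duplicate(s) eliminated): {(10, v), (10, y), (11, n), (11, p), (11, q), (11, r), (11, x), (12, n), (12, p), (12, q), (12, r), (12, v), (12, x), (12, y), (18, v), (18, y), (25, v), (25, y), (34, n), (34, p), (34, q), (34, r), (34, x)}
σ[E ≠ x]: keep tuples satisfying E ≠ x → {(10, v), (10, y), (11, n), (11, p), (11, q), (11, r), (12, n), (12, p), (12, q), (12, r), (12, v), (12, y), (18, v), (18, y), (25, v), (25, y), (34, n), (34, p), (34, q), (34, r)}
σ[E = n and G ≠ 10]: keep tuples satisfying E = n and G ≠ 10 → {(11, n), (12, n), (34, n)}

{(11, n), (12, n), (34, n)}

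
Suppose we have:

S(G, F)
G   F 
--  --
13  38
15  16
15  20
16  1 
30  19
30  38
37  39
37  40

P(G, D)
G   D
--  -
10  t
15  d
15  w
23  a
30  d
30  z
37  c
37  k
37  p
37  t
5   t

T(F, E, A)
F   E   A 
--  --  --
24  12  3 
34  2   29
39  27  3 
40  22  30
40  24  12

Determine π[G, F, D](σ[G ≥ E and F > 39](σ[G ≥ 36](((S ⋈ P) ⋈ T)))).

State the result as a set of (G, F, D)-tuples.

{(37, 40, c), (37, 40, k), (37, 40, p), (37, 40, t)}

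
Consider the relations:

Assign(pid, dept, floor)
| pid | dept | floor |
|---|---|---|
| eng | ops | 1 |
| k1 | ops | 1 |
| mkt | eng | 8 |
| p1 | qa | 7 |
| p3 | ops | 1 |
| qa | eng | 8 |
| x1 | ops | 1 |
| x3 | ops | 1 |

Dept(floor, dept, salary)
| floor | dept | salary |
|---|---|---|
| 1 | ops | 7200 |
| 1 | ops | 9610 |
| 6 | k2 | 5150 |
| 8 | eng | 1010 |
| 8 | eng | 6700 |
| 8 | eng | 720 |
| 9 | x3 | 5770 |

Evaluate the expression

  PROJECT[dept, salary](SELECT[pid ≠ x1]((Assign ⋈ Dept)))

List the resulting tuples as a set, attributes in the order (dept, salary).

Assign ⋈ Dept (natural join on dept, floor): {(eng, ops, 1, 7200), (eng, ops, 1, 9610), (k1, ops, 1, 7200), (k1, ops, 1, 9610), (mkt, eng, 8, 1010), (mkt, eng, 8, 6700), (mkt, eng, 8, 720), (p3, ops, 1, 7200), (p3, ops, 1, 9610), (qa, eng, 8, 1010), (qa, eng, 8, 6700), (qa, eng, 8, 720), (x1, ops, 1, 7200), (x1, ops, 1, 9610), (x3, ops, 1, 7200), (x3, ops, 1, 9610)}
σ[pid ≠ x1]: keep tuples satisfying pid ≠ x1 → {(eng, ops, 1, 7200), (eng, ops, 1, 9610), (k1, ops, 1, 7200), (k1, ops, 1, 9610), (mkt, eng, 8, 1010), (mkt, eng, 8, 6700), (mkt, eng, 8, 720), (p3, ops, 1, 7200), (p3, ops, 1, 9610), (qa, eng, 8, 1010), (qa, eng, 8, 6700), (qa, eng, 8, 720), (x3, ops, 1, 7200), (x3, ops, 1, 9610)}
π[dept, salary]: project onto (dept, salary) (9 duplicate(s) eliminated) → {(eng, 1010), (eng, 6700), (eng, 720), (ops, 7200), (ops, 9610)}

{(eng, 1010), (eng, 6700), (eng, 720), (ops, 7200), (ops, 9610)}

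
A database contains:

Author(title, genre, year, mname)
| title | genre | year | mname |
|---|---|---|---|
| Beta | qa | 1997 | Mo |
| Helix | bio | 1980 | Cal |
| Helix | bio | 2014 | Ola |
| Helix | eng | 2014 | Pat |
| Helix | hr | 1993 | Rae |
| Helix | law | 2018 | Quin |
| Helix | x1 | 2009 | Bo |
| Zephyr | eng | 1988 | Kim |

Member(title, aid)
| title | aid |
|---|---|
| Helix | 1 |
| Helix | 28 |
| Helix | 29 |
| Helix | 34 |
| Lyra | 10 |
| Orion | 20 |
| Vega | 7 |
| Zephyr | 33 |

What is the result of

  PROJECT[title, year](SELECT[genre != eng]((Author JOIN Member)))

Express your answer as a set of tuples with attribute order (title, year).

{(Helix, 1980), (Helix, 1993), (Helix, 2009), (Helix, 2014), (Helix, 2018)}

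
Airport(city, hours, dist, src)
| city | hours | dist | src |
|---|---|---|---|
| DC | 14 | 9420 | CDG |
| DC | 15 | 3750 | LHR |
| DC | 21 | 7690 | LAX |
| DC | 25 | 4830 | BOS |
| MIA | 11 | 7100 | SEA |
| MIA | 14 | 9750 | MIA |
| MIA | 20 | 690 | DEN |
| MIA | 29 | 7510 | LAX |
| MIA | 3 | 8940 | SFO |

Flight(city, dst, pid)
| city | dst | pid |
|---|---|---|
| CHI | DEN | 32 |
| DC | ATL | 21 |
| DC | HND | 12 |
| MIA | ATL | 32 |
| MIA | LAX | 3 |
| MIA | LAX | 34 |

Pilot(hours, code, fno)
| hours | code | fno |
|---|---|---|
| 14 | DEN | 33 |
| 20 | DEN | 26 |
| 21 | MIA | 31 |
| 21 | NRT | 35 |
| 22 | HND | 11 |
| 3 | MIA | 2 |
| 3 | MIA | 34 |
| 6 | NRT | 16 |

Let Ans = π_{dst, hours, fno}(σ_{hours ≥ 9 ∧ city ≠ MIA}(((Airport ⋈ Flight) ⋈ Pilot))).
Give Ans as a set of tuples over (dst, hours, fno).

{(ATL, 14, 33), (ATL, 21, 31), (ATL, 21, 35), (HND, 14, 33), (HND, 21, 31), (HND, 21, 35)}

Natural join on city: {(DC, 14, 9420, CDG, ATL, 21), (DC, 14, 9420, CDG, HND, 12), (DC, 15, 3750, LHR, ATL, 21), (DC, 15, 3750, LHR, HND, 12), (DC, 21, 7690, LAX, ATL, 21), (DC, 21, 7690, LAX, HND, 12), (DC, 25, 4830, BOS, ATL, 21), (DC, 25, 4830, BOS, HND, 12), (MIA, 11, 7100, SEA, ATL, 32), (MIA, 11, 7100, SEA, LAX, 3), (MIA, 11, 7100, SEA, LAX, 34), (MIA, 14, 9750, MIA, ATL, 32), (MIA, 14, 9750, MIA, LAX, 3), (MIA, 14, 9750, MIA, LAX, 34), (MIA, 20, 690, DEN, ATL, 32), (MIA, 20, 690, DEN, LAX, 3), (MIA, 20, 690, DEN, LAX, 34), (MIA, 29, 7510, LAX, ATL, 32), (MIA, 29, 7510, LAX, LAX, 3), (MIA, 29, 7510, LAX, LAX, 34), (MIA, 3, 8940, SFO, ATL, 32), (MIA, 3, 8940, SFO, LAX, 3), (MIA, 3, 8940, SFO, LAX, 34)}
Natural join on hours: {(DC, 14, 9420, CDG, ATL, 21, DEN, 33), (DC, 14, 9420, CDG, HND, 12, DEN, 33), (DC, 21, 7690, LAX, ATL, 21, MIA, 31), (DC, 21, 7690, LAX, ATL, 21, NRT, 35), (DC, 21, 7690, LAX, HND, 12, MIA, 31), (DC, 21, 7690, LAX, HND, 12, NRT, 35), (MIA, 14, 9750, MIA, ATL, 32, DEN, 33), (MIA, 14, 9750, MIA, LAX, 3, DEN, 33), (MIA, 14, 9750, MIA, LAX, 34, DEN, 33), (MIA, 20, 690, DEN, ATL, 32, DEN, 26), (MIA, 20, 690, DEN, LAX, 3, DEN, 26), (MIA, 20, 690, DEN, LAX, 34, DEN, 26), (MIA, 3, 8940, SFO, ATL, 32, MIA, 2), (MIA, 3, 8940, SFO, ATL, 32, MIA, 34), (MIA, 3, 8940, SFO, LAX, 3, MIA, 2), (MIA, 3, 8940, SFO, LAX, 3, MIA, 34), (MIA, 3, 8940, SFO, LAX, 34, MIA, 2), (MIA, 3, 8940, SFO, LAX, 34, MIA, 34)}
Selection hours ≥ 9 ∧ city ≠ MIA: {(DC, 14, 9420, CDG, ATL, 21, DEN, 33), (DC, 14, 9420, CDG, HND, 12, DEN, 33), (DC, 21, 7690, LAX, ATL, 21, MIA, 31), (DC, 21, 7690, LAX, ATL, 21, NRT, 35), (DC, 21, 7690, LAX, HND, 12, MIA, 31), (DC, 21, 7690, LAX, HND, 12, NRT, 35)}
π[dst, hours, fno]: project onto (dst, hours, fno) → {(ATL, 14, 33), (ATL, 21, 31), (ATL, 21, 35), (HND, 14, 33), (HND, 21, 31), (HND, 21, 35)}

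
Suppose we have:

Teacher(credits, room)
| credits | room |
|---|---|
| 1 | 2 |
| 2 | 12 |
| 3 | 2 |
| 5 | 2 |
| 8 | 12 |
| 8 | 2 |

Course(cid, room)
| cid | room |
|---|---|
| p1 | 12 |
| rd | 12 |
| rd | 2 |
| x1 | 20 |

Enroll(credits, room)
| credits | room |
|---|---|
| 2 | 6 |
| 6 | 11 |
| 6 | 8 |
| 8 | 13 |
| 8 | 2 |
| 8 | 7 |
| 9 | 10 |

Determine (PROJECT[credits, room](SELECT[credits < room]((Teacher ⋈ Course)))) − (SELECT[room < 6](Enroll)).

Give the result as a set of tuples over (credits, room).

Teacher ⋈ Course (natural join on room): {(1, 2, rd), (2, 12, p1), (2, 12, rd), (3, 2, rd), (5, 2, rd), (8, 12, p1), (8, 12, rd), (8, 2, rd)}
σ[credits < room]: keep tuples satisfying credits < room → {(1, 2, rd), (2, 12, p1), (2, 12, rd), (8, 12, p1), (8, 12, rd)}
Projecting to credits, room (2 duplicate(s) eliminated): {(1, 2), (2, 12), (8, 12)}
σ[room < 6]: keep tuples satisfying room < 6 → {(8, 2)}
Difference: {(1, 2), (2, 12), (8, 12)} with {(8, 2)} → {(1, 2), (2, 12), (8, 12)}

{(1, 2), (2, 12), (8, 12)}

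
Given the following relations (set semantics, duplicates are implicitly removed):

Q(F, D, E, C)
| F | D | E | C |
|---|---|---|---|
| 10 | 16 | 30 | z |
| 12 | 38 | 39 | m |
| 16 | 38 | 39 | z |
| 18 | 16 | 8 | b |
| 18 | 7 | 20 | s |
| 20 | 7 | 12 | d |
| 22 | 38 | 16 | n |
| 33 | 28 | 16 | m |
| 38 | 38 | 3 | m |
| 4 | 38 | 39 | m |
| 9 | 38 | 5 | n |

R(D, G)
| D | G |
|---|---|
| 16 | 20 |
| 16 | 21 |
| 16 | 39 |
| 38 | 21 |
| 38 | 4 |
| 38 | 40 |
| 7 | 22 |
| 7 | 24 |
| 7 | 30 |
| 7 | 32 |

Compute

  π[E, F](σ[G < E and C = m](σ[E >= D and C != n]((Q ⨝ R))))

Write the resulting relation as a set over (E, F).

Natural join on D: {(10, 16, 30, z, 20), (10, 16, 30, z, 21), (10, 16, 30, z, 39), (12, 38, 39, m, 21), (12, 38, 39, m, 4), (12, 38, 39, m, 40), (16, 38, 39, z, 21), (16, 38, 39, z, 4), (16, 38, 39, z, 40), (18, 16, 8, b, 20), (18, 16, 8, b, 21), (18, 16, 8, b, 39), (18, 7, 20, s, 22), (18, 7, 20, s, 24), (18, 7, 20, s, 30), (18, 7, 20, s, 32), (20, 7, 12, d, 22), (20, 7, 12, d, 24), (20, 7, 12, d, 30), (20, 7, 12, d, 32), (22, 38, 16, n, 21), (22, 38, 16, n, 4), (22, 38, 16, n, 40), (38, 38, 3, m, 21), (38, 38, 3, m, 4), (38, 38, 3, m, 40), (4, 38, 39, m, 21), (4, 38, 39, m, 4), (4, 38, 39, m, 40), (9, 38, 5, n, 21), (9, 38, 5, n, 4), (9, 38, 5, n, 40)}
Filtering on E >= D and C != n leaves {(10, 16, 30, z, 20), (10, 16, 30, z, 21), (10, 16, 30, z, 39), (12, 38, 39, m, 21), (12, 38, 39, m, 4), (12, 38, 39, m, 40), (16, 38, 39, z, 21), (16, 38, 39, z, 4), (16, 38, 39, z, 40), (18, 7, 20, s, 22), (18, 7, 20, s, 24), (18, 7, 20, s, 30), (18, 7, 20, s, 32), (20, 7, 12, d, 22), (20, 7, 12, d, 24), (20, 7, 12, d, 30), (20, 7, 12, d, 32), (4, 38, 39, m, 21), (4, 38, 39, m, 4), (4, 38, 39, m, 40)}.
Filtering on G < E and C = m leaves {(12, 38, 39, m, 21), (12, 38, 39, m, 4), (4, 38, 39, m, 21), (4, 38, 39, m, 4)}.
π_{E, F} gives {(39, 12), (39, 4)} (2 duplicate(s) eliminated).

{(39, 12), (39, 4)}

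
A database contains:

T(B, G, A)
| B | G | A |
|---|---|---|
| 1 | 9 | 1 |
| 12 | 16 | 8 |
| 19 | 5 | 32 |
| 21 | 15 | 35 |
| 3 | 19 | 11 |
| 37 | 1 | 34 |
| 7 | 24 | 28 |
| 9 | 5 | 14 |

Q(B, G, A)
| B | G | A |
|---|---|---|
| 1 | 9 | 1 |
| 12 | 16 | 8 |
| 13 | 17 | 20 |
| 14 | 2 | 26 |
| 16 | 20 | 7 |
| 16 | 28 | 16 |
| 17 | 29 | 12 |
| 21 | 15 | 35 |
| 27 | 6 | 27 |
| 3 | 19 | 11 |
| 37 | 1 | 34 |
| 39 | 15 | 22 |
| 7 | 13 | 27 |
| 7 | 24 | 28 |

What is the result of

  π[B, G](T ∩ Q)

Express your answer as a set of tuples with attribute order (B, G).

{(1, 9), (12, 16), (21, 15), (3, 19), (37, 1), (7, 24)}

Intersection: {(1, 9, 1), (12, 16, 8), (19, 5, 32), (21, 15, 35), (3, 19, 11), (37, 1, 34), (7, 24, 28), (9, 5, 14)} with {(1, 9, 1), (12, 16, 8), (13, 17, 20), (14, 2, 26), (16, 20, 7), (16, 28, 16), (17, 29, 12), (21, 15, 35), (27, 6, 27), (3, 19, 11), (37, 1, 34), (39, 15, 22), (7, 13, 27), (7, 24, 28)} → {(1, 9, 1), (12, 16, 8), (21, 15, 35), (3, 19, 11), (37, 1, 34), (7, 24, 28)}
π[B, G]: project onto (B, G) → {(1, 9), (12, 16), (21, 15), (3, 19), (37, 1), (7, 24)}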